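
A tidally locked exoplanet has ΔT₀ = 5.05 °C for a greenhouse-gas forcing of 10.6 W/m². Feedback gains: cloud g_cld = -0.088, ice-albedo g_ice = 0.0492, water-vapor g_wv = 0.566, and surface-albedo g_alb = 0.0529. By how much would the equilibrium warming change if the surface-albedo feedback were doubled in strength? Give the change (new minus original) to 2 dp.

Original: g = 0.5801, ΔT = 5.05/(1−0.5801) = 12.0267 °C.
With doubled surface-albedo: g' = 0.633, ΔT' = 5.05/(1−0.633) = 13.7602 °C.
Change = 13.7602 − 12.0267 = 1.73 °C.

1.73 °C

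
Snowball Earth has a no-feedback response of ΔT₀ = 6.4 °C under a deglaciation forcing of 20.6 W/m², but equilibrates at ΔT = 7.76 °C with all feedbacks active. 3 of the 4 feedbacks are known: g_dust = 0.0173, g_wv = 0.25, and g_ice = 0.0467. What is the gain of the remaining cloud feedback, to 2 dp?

-0.14

Amplification A = ΔT/ΔT₀ = 7.76/6.4 = 1.212.
Total gain g = 1 − 1/A = 1 − 1/1.212 = 0.1749.
Known gains sum to 0.0173 + 0.25 + 0.0467 = 0.314.
g_cld = 0.1749 − 0.314 = -0.14.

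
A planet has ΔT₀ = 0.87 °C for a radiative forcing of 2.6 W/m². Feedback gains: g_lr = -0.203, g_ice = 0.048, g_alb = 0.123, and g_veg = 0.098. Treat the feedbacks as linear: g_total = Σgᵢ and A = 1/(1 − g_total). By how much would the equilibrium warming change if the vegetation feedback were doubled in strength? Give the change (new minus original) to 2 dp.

0.11 °C

Original: g = 0.066, ΔT = 0.87/(1−0.066) = 0.9315 °C.
With doubled vegetation: g' = 0.164, ΔT' = 0.87/(1−0.164) = 1.0407 °C.
Change = 1.0407 − 0.9315 = 0.11 °C.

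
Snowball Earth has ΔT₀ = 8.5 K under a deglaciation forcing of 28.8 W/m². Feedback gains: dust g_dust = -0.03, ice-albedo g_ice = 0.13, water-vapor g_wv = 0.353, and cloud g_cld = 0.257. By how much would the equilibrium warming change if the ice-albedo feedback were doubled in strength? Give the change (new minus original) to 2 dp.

23.81 K

Original: g = 0.71, ΔT = 8.5/(1−0.71) = 29.3103 K.
With doubled ice-albedo: g' = 0.84, ΔT' = 8.5/(1−0.84) = 53.1250 K.
Change = 53.1250 − 29.3103 = 23.81 K.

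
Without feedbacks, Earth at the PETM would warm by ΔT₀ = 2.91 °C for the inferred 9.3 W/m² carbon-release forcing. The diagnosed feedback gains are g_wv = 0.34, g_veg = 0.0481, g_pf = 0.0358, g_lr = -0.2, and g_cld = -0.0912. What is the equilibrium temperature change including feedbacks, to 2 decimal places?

Total gain g = 0.34 + 0.0481 + 0.0358 − 0.2 − 0.0912 = 0.1327.
Amplification A = 1/(1 − 0.1327) = 1.153.
ΔT = 2.91 × 1.153 = 3.36 °C.

3.36 °C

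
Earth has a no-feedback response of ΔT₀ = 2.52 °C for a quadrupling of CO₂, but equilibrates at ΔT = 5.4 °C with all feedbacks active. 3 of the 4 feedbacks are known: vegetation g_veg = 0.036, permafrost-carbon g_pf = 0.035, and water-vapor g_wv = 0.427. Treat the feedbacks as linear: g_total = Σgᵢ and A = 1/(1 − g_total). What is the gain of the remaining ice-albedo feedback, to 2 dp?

0.04

Amplification A = ΔT/ΔT₀ = 5.4/2.52 = 2.143.
Total gain g = 1 − 1/A = 1 − 1/2.143 = 0.5334.
Known gains sum to 0.036 + 0.035 + 0.427 = 0.498.
g_ice = 0.5334 − 0.498 = 0.04.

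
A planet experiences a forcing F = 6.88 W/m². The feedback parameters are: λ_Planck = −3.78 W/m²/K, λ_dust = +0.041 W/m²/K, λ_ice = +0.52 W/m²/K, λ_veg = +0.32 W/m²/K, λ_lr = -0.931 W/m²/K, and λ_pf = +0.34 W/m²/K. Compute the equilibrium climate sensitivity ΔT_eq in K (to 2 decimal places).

1.97 K

Net feedback parameter λ = (−3.78) + (+0.041) + (+0.52) + (+0.32) + (-0.931) + (+0.34) = -3.49 W/m²/K.
ΔT = −F/λ = −6.88/(-3.49) = 1.97 K.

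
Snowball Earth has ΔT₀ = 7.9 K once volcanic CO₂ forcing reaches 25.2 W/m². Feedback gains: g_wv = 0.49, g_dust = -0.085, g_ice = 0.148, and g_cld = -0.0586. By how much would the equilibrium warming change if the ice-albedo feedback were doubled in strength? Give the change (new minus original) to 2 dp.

Original: g = 0.4944, ΔT = 7.9/(1−0.4944) = 15.6250 K.
With doubled ice-albedo: g' = 0.6424, ΔT' = 7.9/(1−0.6424) = 22.0917 K.
Change = 22.0917 − 15.6250 = 6.47 K.

6.47 K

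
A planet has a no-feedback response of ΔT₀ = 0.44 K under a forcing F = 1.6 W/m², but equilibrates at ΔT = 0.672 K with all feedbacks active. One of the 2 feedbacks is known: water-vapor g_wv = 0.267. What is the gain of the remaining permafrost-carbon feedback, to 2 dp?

Amplification A = ΔT/ΔT₀ = 0.672/0.44 = 1.527.
Total gain g = 1 − 1/A = 1 − 1/1.527 = 0.3451.
The known gain is 0.267.
g_pf = 0.3451 − 0.267 = 0.08.

0.08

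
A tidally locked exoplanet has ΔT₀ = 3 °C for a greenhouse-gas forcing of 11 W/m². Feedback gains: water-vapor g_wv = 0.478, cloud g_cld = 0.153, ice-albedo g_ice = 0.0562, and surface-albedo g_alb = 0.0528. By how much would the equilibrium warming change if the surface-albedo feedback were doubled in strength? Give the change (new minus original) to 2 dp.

2.94 °C

Original: g = 0.74, ΔT = 3/(1−0.74) = 11.5385 °C.
With doubled surface-albedo: g' = 0.7928, ΔT' = 3/(1−0.7928) = 14.4788 °C.
Change = 14.4788 − 11.5385 = 2.94 °C.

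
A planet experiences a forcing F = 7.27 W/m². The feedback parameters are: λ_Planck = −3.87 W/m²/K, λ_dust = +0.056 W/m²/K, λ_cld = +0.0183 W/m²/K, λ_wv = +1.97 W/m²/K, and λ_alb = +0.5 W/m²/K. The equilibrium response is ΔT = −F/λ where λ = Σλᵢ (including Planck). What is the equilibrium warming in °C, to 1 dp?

Net feedback parameter λ = (−3.87) + (+0.056) + (+0.0183) + (+1.97) + (+0.5) = -1.3257 W/m²/K.
ΔT = −F/λ = −7.27/(-1.3257) = 5.5 °C.

5.5 °C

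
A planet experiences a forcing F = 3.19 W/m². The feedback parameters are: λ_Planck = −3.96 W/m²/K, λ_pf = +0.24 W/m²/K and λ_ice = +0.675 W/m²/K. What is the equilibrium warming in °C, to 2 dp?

1.05 °C

Net feedback parameter λ = (−3.96) + (+0.24) + (+0.675) = -3.045 W/m²/K.
ΔT = −F/λ = −3.19/(-3.045) = 1.05 °C.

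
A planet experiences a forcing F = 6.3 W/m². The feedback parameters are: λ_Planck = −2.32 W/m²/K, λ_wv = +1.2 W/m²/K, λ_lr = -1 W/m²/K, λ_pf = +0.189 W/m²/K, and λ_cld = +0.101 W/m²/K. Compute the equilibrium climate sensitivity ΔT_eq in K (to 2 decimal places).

Net feedback parameter λ = (−2.32) + (+1.2) + (-1) + (+0.189) + (+0.101) = -1.83 W/m²/K.
ΔT = −F/λ = −6.3/(-1.83) = 3.44 K.

3.44 K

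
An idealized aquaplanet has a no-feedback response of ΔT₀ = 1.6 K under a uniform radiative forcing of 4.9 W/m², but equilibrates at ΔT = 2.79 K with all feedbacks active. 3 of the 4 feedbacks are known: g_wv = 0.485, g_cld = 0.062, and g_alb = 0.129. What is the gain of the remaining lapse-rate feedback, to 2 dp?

-0.25

Amplification A = ΔT/ΔT₀ = 2.79/1.6 = 1.744.
Total gain g = 1 − 1/A = 1 − 1/1.744 = 0.4266.
Known gains sum to 0.485 + 0.062 + 0.129 = 0.676.
g_lr = 0.4266 − 0.676 = -0.25.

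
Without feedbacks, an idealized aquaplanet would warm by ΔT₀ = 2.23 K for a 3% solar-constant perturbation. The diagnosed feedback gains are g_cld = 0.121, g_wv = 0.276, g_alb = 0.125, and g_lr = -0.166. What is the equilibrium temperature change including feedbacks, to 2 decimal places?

3.46 K

Total gain g = 0.121 + 0.276 + 0.125 − 0.166 = 0.356.
Amplification A = 1/(1 − 0.356) = 1.553.
ΔT = 2.23 × 1.553 = 3.46 K.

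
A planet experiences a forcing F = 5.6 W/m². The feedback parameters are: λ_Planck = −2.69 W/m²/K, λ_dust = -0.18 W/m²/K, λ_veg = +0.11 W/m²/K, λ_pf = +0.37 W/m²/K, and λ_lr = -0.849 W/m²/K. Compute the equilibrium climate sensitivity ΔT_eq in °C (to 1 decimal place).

Net feedback parameter λ = (−2.69) + (-0.18) + (+0.11) + (+0.37) + (-0.849) = -3.239 W/m²/K.
ΔT = −F/λ = −5.6/(-3.239) = 1.7 °C.

1.7 °C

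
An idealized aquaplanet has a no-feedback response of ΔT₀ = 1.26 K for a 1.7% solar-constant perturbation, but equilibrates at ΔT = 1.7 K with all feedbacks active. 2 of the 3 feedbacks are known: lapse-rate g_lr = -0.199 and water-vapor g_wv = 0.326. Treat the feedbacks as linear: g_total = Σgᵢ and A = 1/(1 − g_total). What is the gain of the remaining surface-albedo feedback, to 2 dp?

Amplification A = ΔT/ΔT₀ = 1.7/1.26 = 1.349.
Total gain g = 1 − 1/A = 1 − 1/1.349 = 0.2587.
Known gains sum to -0.199 + 0.326 = 0.127.
g_alb = 0.2587 − 0.127 = 0.13.

0.13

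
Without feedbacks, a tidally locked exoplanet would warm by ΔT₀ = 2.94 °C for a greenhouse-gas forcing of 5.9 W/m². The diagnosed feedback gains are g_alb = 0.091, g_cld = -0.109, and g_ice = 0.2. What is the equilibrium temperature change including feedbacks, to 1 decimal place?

Total gain g = 0.091 − 0.109 + 0.2 = 0.182.
Amplification A = 1/(1 − 0.182) = 1.222.
ΔT = 2.94 × 1.222 = 3.6 °C.

3.6 °C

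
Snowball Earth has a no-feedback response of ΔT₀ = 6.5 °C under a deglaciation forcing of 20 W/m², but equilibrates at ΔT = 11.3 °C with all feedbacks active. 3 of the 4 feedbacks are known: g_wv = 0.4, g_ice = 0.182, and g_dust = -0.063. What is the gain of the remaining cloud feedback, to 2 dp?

Amplification A = ΔT/ΔT₀ = 11.3/6.5 = 1.738.
Total gain g = 1 − 1/A = 1 − 1/1.738 = 0.4246.
Known gains sum to 0.4 + 0.182 − 0.063 = 0.519.
g_cld = 0.4246 − 0.519 = -0.09.

-0.09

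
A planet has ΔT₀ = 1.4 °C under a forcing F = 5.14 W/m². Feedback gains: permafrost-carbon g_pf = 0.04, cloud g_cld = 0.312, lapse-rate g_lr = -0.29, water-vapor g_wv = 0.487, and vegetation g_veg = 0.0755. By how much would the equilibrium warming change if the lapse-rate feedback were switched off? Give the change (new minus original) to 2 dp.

12.65 °C

Original: g = 0.6245, ΔT = 1.4/(1−0.6245) = 3.7284 °C.
Without lapse-rate: g' = 0.9145, ΔT' = 1.4/(1−0.9145) = 16.3743 °C.
Change = 16.3743 − 3.7284 = 12.65 °C.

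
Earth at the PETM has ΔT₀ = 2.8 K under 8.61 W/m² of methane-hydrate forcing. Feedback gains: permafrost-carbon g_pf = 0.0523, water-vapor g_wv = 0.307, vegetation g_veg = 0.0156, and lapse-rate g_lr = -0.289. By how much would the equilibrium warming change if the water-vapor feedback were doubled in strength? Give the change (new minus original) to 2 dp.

Original: g = 0.0859, ΔT = 2.8/(1−0.0859) = 3.0631 K.
With doubled water-vapor: g' = 0.3929, ΔT' = 2.8/(1−0.3929) = 4.6121 K.
Change = 4.6121 − 3.0631 = 1.55 K.

1.55 K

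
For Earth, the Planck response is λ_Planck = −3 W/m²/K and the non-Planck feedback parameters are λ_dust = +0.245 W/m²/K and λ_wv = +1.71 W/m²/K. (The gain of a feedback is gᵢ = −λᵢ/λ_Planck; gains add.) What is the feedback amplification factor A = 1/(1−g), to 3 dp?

2.871

Convert to gains: g_dust = 0.245/3 = 0.08167; g_wv = 1.71/3 = 0.57.
Total gain g = 0.65167.
A = 1/(1 − 0.65167) = 2.871.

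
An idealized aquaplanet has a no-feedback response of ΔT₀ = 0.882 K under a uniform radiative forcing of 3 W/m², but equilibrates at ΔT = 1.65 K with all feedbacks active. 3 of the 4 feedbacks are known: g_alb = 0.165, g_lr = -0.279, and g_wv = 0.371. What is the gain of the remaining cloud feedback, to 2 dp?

0.21

Amplification A = ΔT/ΔT₀ = 1.65/0.882 = 1.871.
Total gain g = 1 − 1/A = 1 − 1/1.871 = 0.4655.
Known gains sum to 0.165 − 0.279 + 0.371 = 0.257.
g_cld = 0.4655 − 0.257 = 0.21.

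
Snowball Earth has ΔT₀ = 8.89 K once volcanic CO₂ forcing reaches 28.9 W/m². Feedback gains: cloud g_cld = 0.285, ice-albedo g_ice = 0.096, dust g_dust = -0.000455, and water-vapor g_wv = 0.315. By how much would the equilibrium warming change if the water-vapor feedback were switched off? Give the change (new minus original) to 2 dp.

-14.85 K

Original: g = 0.695545, ΔT = 8.89/(1−0.695545) = 29.1997 K.
Without water-vapor: g' = 0.380545, ΔT' = 8.89/(1−0.380545) = 14.3513 K.
Change = 14.3513 − 29.1997 = -14.85 K.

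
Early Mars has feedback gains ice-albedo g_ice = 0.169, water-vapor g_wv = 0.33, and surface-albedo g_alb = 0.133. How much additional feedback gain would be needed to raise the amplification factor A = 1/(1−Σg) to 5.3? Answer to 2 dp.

0.18

Current total gain = 0.632.
Target gain for A = 5.3: g* = 1 − 1/5.3 = 0.8113.
Additional gain needed = 0.8113 − 0.632 = 0.18.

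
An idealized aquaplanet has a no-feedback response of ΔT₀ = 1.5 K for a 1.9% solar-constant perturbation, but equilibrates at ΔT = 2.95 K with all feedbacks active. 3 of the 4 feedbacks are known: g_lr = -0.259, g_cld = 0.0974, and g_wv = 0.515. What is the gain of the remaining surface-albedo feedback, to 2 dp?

0.14

Amplification A = ΔT/ΔT₀ = 2.95/1.5 = 1.967.
Total gain g = 1 − 1/A = 1 − 1/1.967 = 0.4916.
Known gains sum to -0.259 + 0.0974 + 0.515 = 0.3534.
g_alb = 0.4916 − 0.3534 = 0.14.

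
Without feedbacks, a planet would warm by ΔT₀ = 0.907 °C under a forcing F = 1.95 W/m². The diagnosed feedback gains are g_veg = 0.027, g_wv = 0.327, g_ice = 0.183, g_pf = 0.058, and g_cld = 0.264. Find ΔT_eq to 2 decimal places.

6.43 °C

Total gain g = 0.027 + 0.327 + 0.183 + 0.058 + 0.264 = 0.859.
Amplification A = 1/(1 − 0.859) = 7.092.
ΔT = 0.907 × 7.092 = 6.43 °C.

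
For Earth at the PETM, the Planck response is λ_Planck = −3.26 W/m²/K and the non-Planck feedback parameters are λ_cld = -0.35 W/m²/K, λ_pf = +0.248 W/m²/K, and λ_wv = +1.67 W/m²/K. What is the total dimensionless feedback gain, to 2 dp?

0.48

Convert to gains: g_cld = -0.35/3.26 = -0.1074; g_pf = 0.248/3.26 = 0.07607; g_wv = 1.67/3.26 = 0.5123.
Total gain g = 0.48097.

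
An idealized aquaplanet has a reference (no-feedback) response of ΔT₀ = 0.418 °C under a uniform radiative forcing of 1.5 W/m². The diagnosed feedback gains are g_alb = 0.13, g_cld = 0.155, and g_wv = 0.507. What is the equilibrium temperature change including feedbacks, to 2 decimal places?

2.01 °C

Total gain g = 0.13 + 0.155 + 0.507 = 0.792.
Amplification A = 1/(1 − 0.792) = 4.808.
ΔT = 0.418 × 4.808 = 2.01 °C.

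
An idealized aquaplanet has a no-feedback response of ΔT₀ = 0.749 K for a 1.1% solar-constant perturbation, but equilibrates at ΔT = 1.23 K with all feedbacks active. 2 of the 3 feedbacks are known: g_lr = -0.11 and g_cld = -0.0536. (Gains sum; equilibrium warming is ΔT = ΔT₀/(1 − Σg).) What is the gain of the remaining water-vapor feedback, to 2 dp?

Amplification A = ΔT/ΔT₀ = 1.23/0.749 = 1.642.
Total gain g = 1 − 1/A = 1 − 1/1.642 = 0.391.
Known gains sum to -0.11 − 0.0536 = -0.1636.
g_wv = 0.391 + 0.1636 = 0.55.

0.55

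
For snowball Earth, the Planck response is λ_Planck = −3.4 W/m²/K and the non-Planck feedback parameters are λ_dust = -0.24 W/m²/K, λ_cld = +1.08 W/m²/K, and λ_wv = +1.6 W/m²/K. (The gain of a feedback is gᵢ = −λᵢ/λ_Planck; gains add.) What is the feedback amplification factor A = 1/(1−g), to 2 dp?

Convert to gains: g_dust = -0.24/3.4 = -0.07059; g_cld = 1.08/3.4 = 0.3176; g_wv = 1.6/3.4 = 0.4706.
Total gain g = 0.71761.
A = 1/(1 − 0.71761) = 3.54.

3.54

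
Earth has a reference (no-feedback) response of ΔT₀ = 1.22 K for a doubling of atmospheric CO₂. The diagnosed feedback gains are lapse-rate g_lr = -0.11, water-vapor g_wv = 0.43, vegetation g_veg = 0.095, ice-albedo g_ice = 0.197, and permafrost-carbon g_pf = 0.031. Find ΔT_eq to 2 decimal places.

3.42 K

Total gain g = -0.11 + 0.43 + 0.095 + 0.197 + 0.031 = 0.643.
Amplification A = 1/(1 − 0.643) = 2.801.
ΔT = 1.22 × 2.801 = 3.42 K.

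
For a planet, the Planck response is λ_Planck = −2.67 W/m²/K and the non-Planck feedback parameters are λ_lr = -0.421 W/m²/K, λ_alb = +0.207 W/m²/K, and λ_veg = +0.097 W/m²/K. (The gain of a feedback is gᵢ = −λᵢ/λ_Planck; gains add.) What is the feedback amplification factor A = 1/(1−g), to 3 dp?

0.958

Convert to gains: g_lr = -0.421/2.67 = -0.1577; g_alb = 0.207/2.67 = 0.07753; g_veg = 0.097/2.67 = 0.03633.
Total gain g = -0.04384.
A = 1/(1 + 0.04384) = 0.958.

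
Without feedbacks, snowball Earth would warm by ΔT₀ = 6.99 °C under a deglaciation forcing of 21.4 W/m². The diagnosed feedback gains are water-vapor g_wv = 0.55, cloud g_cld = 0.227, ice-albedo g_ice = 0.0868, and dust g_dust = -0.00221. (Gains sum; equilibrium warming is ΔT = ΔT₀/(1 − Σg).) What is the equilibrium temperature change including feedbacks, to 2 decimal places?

50.50 °C

Total gain g = 0.55 + 0.227 + 0.0868 − 0.00221 = 0.86159.
Amplification A = 1/(1 − 0.86159) = 7.225.
ΔT = 6.99 × 7.225 = 50.50 °C.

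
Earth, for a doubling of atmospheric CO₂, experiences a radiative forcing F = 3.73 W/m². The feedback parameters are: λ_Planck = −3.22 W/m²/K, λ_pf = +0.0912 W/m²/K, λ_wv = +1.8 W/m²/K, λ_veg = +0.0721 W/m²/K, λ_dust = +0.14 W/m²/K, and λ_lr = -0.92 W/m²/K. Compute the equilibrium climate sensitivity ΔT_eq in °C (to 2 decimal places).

1.83 °C

Net feedback parameter λ = (−3.22) + (+0.0912) + (+1.8) + (+0.0721) + (+0.14) + (-0.92) = -2.0367 W/m²/K.
ΔT = −F/λ = −3.73/(-2.0367) = 1.83 °C.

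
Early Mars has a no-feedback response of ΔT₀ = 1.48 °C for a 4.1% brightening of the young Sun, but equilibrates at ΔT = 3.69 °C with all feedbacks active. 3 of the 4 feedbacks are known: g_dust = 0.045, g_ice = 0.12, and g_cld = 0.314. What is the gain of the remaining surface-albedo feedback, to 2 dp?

0.12

Amplification A = ΔT/ΔT₀ = 3.69/1.48 = 2.493.
Total gain g = 1 − 1/A = 1 − 1/2.493 = 0.5989.
Known gains sum to 0.045 + 0.12 + 0.314 = 0.479.
g_alb = 0.5989 − 0.479 = 0.12.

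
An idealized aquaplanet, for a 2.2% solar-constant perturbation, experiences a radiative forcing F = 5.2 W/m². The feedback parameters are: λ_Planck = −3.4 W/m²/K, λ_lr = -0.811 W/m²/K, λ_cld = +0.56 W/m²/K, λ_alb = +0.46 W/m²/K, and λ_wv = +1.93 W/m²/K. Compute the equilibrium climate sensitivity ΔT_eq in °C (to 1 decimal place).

Net feedback parameter λ = (−3.4) + (-0.811) + (+0.56) + (+0.46) + (+1.93) = -1.261 W/m²/K.
ΔT = −F/λ = −5.2/(-1.261) = 4.1 °C.

4.1 °C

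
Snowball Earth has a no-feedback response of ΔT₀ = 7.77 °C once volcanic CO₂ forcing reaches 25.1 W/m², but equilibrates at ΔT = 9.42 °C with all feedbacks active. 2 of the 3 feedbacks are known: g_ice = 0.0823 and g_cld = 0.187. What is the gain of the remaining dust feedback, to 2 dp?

-0.09

Amplification A = ΔT/ΔT₀ = 9.42/7.77 = 1.212.
Total gain g = 1 − 1/A = 1 − 1/1.212 = 0.1749.
Known gains sum to 0.0823 + 0.187 = 0.2693.
g_dust = 0.1749 − 0.2693 = -0.09.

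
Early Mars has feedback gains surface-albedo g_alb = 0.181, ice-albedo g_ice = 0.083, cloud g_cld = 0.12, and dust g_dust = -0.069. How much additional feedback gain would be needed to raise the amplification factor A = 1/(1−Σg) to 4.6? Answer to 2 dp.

0.47

Current total gain = 0.315.
Target gain for A = 4.6: g* = 1 − 1/4.6 = 0.7826.
Additional gain needed = 0.7826 − 0.315 = 0.47.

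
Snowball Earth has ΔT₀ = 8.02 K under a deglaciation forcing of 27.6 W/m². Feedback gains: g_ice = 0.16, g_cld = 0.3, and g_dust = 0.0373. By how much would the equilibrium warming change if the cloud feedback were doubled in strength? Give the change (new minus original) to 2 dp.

23.61 K

Original: g = 0.4973, ΔT = 8.02/(1−0.4973) = 15.9538 K.
With doubled cloud: g' = 0.7973, ΔT' = 8.02/(1−0.7973) = 39.5659 K.
Change = 39.5659 − 15.9538 = 23.61 K.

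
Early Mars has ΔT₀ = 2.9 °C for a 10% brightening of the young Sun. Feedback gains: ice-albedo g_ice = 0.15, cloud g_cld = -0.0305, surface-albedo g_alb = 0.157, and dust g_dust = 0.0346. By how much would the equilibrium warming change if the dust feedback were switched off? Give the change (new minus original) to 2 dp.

-0.20 °C

Original: g = 0.3111, ΔT = 2.9/(1−0.3111) = 4.2096 °C.
Without dust: g' = 0.2765, ΔT' = 2.9/(1−0.2765) = 4.0083 °C.
Change = 4.0083 − 4.2096 = -0.20 °C.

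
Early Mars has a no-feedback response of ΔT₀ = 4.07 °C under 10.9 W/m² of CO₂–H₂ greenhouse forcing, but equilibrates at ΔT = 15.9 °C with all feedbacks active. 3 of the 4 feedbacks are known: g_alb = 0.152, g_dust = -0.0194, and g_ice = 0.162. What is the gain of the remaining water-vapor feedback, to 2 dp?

Amplification A = ΔT/ΔT₀ = 15.9/4.07 = 3.907.
Total gain g = 1 − 1/A = 1 − 1/3.907 = 0.744.
Known gains sum to 0.152 − 0.0194 + 0.162 = 0.2946.
g_wv = 0.744 − 0.2946 = 0.45.

0.45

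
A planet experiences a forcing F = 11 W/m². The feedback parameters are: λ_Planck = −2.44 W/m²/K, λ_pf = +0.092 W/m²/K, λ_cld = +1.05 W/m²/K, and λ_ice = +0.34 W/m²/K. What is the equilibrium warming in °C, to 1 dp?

11.5 °C

Net feedback parameter λ = (−2.44) + (+0.092) + (+1.05) + (+0.34) = -0.958 W/m²/K.
ΔT = −F/λ = −11/(-0.958) = 11.5 °C.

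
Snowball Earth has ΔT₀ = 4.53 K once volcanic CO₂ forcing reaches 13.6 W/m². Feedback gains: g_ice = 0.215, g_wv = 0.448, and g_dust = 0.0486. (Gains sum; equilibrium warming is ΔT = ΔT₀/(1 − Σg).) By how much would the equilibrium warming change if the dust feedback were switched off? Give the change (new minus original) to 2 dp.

-2.27 K

Original: g = 0.7116, ΔT = 4.53/(1−0.7116) = 15.7074 K.
Without dust: g' = 0.663, ΔT' = 4.53/(1−0.663) = 13.4421 K.
Change = 13.4421 − 15.7074 = -2.27 K.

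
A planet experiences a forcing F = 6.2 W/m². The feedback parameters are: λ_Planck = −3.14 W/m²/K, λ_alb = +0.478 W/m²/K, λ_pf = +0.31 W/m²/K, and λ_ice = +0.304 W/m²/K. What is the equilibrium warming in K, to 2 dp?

Net feedback parameter λ = (−3.14) + (+0.478) + (+0.31) + (+0.304) = -2.048 W/m²/K.
ΔT = −F/λ = −6.2/(-2.048) = 3.03 K.

3.03 K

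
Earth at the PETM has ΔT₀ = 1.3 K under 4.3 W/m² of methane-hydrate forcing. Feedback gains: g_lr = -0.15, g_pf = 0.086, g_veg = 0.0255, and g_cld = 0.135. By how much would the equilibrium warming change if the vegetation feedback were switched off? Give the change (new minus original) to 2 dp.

-0.04 K

Original: g = 0.0965, ΔT = 1.3/(1−0.0965) = 1.4388 K.
Without vegetation: g' = 0.071, ΔT' = 1.3/(1−0.071) = 1.3994 K.
Change = 1.3994 − 1.4388 = -0.04 K.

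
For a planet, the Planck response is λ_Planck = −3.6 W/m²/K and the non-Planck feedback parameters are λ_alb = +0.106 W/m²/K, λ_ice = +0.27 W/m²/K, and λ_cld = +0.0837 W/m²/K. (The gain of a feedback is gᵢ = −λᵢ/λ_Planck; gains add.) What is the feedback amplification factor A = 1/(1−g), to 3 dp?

1.146

Convert to gains: g_alb = 0.106/3.6 = 0.02944; g_ice = 0.27/3.6 = 0.075; g_cld = 0.0837/3.6 = 0.02325.
Total gain g = 0.12769.
A = 1/(1 − 0.12769) = 1.146.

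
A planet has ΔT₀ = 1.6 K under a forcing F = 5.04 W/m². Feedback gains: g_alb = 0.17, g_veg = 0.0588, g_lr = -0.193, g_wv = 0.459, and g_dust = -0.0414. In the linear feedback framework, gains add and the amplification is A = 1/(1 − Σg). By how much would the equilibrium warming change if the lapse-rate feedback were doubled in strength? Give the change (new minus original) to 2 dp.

Original: g = 0.4534, ΔT = 1.6/(1−0.4534) = 2.9272 K.
With doubled lapse-rate: g' = 0.2604, ΔT' = 1.6/(1−0.2604) = 2.1633 K.
Change = 2.1633 − 2.9272 = -0.76 K.

-0.76 K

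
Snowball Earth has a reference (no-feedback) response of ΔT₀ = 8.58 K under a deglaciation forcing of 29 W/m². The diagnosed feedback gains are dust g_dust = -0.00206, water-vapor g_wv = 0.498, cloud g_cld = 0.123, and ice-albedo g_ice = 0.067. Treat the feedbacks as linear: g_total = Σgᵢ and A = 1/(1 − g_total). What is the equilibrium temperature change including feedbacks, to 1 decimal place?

27.3 K

Total gain g = -0.00206 + 0.498 + 0.123 + 0.067 = 0.68594.
Amplification A = 1/(1 − 0.68594) = 3.184.
ΔT = 8.58 × 3.184 = 27.3 K.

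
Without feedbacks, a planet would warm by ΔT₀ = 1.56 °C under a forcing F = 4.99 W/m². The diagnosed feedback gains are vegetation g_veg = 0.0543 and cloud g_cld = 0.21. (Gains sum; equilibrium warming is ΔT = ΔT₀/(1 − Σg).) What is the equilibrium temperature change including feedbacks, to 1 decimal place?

2.1 °C

Total gain g = 0.0543 + 0.21 = 0.2643.
Amplification A = 1/(1 − 0.2643) = 1.359.
ΔT = 1.56 × 1.359 = 2.1 °C.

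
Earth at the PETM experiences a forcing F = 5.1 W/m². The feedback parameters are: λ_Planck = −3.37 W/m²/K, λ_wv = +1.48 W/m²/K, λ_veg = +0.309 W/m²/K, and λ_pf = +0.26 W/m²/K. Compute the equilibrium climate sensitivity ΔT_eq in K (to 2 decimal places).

3.86 K

Net feedback parameter λ = (−3.37) + (+1.48) + (+0.309) + (+0.26) = -1.321 W/m²/K.
ΔT = −F/λ = −5.1/(-1.321) = 3.86 K.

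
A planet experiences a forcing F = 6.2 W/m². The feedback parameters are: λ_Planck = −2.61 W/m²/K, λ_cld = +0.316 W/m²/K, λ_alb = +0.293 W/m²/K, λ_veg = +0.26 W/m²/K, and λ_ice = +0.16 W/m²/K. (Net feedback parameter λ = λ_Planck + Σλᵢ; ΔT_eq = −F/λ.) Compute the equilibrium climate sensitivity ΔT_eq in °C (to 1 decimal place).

3.9 °C

Net feedback parameter λ = (−2.61) + (+0.316) + (+0.293) + (+0.26) + (+0.16) = -1.581 W/m²/K.
ΔT = −F/λ = −6.2/(-1.581) = 3.9 °C.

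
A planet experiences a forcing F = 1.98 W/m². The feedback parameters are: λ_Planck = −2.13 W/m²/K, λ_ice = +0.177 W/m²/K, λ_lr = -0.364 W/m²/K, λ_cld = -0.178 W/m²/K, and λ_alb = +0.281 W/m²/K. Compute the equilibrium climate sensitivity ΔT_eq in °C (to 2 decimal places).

0.89 °C

Net feedback parameter λ = (−2.13) + (+0.177) + (-0.364) + (-0.178) + (+0.281) = -2.214 W/m²/K.
ΔT = −F/λ = −1.98/(-2.214) = 0.89 °C.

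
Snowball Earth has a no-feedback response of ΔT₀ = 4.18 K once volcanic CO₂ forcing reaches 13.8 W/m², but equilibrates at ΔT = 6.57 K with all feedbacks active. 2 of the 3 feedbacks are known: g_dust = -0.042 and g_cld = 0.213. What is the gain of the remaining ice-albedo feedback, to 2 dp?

0.19

Amplification A = ΔT/ΔT₀ = 6.57/4.18 = 1.572.
Total gain g = 1 − 1/A = 1 − 1/1.572 = 0.3639.
Known gains sum to -0.042 + 0.213 = 0.171.
g_ice = 0.3639 − 0.171 = 0.19.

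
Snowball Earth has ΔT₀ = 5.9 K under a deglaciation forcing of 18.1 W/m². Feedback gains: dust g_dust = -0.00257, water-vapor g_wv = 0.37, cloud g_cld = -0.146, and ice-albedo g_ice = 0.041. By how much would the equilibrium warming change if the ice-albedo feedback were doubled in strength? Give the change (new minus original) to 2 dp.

Original: g = 0.26243, ΔT = 5.9/(1−0.26243) = 7.9992 K.
With doubled ice-albedo: g' = 0.30343, ΔT' = 5.9/(1−0.30343) = 8.4701 K.
Change = 8.4701 − 7.9992 = 0.47 K.

0.47 K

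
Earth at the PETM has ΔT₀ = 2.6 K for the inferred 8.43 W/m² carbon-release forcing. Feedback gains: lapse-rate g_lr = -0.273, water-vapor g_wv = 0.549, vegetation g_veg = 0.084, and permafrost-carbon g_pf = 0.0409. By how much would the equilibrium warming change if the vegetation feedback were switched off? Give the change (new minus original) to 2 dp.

-0.53 K

Original: g = 0.4009, ΔT = 2.6/(1−0.4009) = 4.3398 K.
Without vegetation: g' = 0.3169, ΔT' = 2.6/(1−0.3169) = 3.8062 K.
Change = 3.8062 − 4.3398 = -0.53 K.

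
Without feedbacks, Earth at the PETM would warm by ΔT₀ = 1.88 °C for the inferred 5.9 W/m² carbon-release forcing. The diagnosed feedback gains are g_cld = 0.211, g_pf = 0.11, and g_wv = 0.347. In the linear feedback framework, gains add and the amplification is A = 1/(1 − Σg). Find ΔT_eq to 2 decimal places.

5.66 °C

Total gain g = 0.211 + 0.11 + 0.347 = 0.668.
Amplification A = 1/(1 − 0.668) = 3.012.
ΔT = 1.88 × 3.012 = 5.66 °C.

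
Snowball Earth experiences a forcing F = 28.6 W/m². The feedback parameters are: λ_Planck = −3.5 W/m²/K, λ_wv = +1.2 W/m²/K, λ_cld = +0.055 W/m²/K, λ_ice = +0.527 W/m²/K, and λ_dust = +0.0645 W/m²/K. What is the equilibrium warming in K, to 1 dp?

Net feedback parameter λ = (−3.5) + (+1.2) + (+0.055) + (+0.527) + (+0.0645) = -1.6535 W/m²/K.
ΔT = −F/λ = −28.6/(-1.6535) = 17.3 K.

17.3 K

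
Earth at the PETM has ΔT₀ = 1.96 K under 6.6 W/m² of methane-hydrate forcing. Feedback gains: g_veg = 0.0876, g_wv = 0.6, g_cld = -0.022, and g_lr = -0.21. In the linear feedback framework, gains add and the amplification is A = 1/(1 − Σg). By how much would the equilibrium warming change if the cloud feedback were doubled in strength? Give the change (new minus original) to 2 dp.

-0.14 K

Original: g = 0.4556, ΔT = 1.96/(1−0.4556) = 3.6003 K.
With doubled cloud: g' = 0.4336, ΔT' = 1.96/(1−0.4336) = 3.4605 K.
Change = 3.4605 − 3.6003 = -0.14 K.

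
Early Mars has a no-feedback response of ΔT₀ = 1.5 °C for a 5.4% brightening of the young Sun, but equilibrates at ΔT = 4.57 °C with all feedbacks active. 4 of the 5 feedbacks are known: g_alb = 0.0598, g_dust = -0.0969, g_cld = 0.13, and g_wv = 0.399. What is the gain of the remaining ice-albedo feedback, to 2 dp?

Amplification A = ΔT/ΔT₀ = 4.57/1.5 = 3.047.
Total gain g = 1 − 1/A = 1 − 1/3.047 = 0.6718.
Known gains sum to 0.0598 − 0.0969 + 0.13 + 0.399 = 0.4919.
g_ice = 0.6718 − 0.4919 = 0.18.

0.18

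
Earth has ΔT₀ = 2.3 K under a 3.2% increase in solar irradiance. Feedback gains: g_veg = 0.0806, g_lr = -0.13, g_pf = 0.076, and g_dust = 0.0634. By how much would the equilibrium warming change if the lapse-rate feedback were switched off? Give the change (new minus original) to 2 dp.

0.42 K

Original: g = 0.09, ΔT = 2.3/(1−0.09) = 2.5275 K.
Without lapse-rate: g' = 0.22, ΔT' = 2.3/(1−0.22) = 2.9487 K.
Change = 2.9487 − 2.5275 = 0.42 K.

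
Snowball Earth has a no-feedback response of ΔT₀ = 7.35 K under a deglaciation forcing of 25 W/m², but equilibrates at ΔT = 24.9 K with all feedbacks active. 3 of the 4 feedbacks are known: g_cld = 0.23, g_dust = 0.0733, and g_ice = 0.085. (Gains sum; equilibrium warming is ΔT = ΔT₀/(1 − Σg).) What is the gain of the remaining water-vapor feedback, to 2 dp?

Amplification A = ΔT/ΔT₀ = 24.9/7.35 = 3.388.
Total gain g = 1 − 1/A = 1 − 1/3.388 = 0.7048.
Known gains sum to 0.23 + 0.0733 + 0.085 = 0.3883.
g_wv = 0.7048 − 0.3883 = 0.32.

0.32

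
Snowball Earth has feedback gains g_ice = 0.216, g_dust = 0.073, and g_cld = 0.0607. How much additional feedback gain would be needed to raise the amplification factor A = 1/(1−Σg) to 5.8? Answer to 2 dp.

Current total gain = 0.3497.
Target gain for A = 5.8: g* = 1 − 1/5.8 = 0.8276.
Additional gain needed = 0.8276 − 0.3497 = 0.48.

0.48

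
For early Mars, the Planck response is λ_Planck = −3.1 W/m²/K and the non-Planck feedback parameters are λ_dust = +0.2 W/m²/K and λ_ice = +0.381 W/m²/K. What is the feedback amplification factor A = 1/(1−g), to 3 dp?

Convert to gains: g_dust = 0.2/3.1 = 0.06452; g_ice = 0.381/3.1 = 0.1229.
Total gain g = 0.18742.
A = 1/(1 − 0.18742) = 1.231.

1.231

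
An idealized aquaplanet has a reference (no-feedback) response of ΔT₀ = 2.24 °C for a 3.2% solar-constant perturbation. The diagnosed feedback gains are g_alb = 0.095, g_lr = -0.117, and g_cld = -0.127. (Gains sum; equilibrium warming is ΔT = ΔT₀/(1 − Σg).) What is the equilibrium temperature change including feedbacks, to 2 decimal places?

1.95 °C

Total gain g = 0.095 − 0.117 − 0.127 = -0.149.
Amplification A = 1/(1 + 0.149) = 0.8703.
ΔT = 2.24 × 0.8703 = 1.95 °C.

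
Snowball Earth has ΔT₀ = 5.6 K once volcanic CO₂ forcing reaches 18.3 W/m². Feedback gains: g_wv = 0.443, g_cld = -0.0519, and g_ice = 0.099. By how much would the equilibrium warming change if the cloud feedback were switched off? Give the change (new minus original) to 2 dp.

1.24 K

Original: g = 0.4901, ΔT = 5.6/(1−0.4901) = 10.9825 K.
Without cloud: g' = 0.542, ΔT' = 5.6/(1−0.542) = 12.2271 K.
Change = 12.2271 − 10.9825 = 1.24 K.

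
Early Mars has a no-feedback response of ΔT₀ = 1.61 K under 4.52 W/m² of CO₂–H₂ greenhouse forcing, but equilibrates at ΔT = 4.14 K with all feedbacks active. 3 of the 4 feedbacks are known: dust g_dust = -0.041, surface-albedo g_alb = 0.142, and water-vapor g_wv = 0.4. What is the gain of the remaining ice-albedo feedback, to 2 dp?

Amplification A = ΔT/ΔT₀ = 4.14/1.61 = 2.571.
Total gain g = 1 − 1/A = 1 − 1/2.571 = 0.611.
Known gains sum to -0.041 + 0.142 + 0.4 = 0.501.
g_ice = 0.611 − 0.501 = 0.11.

0.11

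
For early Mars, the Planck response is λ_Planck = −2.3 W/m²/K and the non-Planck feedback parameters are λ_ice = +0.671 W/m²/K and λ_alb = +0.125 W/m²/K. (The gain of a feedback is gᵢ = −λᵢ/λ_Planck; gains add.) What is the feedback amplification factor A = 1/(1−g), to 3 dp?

1.529

Convert to gains: g_ice = 0.671/2.3 = 0.2917; g_alb = 0.125/2.3 = 0.05435.
Total gain g = 0.34605.
A = 1/(1 − 0.34605) = 1.529.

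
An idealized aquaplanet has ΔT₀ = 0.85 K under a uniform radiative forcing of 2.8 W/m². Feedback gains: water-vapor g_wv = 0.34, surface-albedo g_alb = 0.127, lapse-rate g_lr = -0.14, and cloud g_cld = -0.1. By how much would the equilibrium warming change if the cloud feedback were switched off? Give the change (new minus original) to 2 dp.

0.16 K

Original: g = 0.227, ΔT = 0.85/(1−0.227) = 1.0996 K.
Without cloud: g' = 0.327, ΔT' = 0.85/(1−0.327) = 1.2630 K.
Change = 1.2630 − 1.0996 = 0.16 K.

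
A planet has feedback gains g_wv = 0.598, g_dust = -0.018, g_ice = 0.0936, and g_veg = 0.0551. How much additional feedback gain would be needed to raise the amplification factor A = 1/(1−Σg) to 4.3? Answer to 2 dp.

Current total gain = 0.7287.
Target gain for A = 4.3: g* = 1 − 1/4.3 = 0.7674.
Additional gain needed = 0.7674 − 0.7287 = 0.04.

0.04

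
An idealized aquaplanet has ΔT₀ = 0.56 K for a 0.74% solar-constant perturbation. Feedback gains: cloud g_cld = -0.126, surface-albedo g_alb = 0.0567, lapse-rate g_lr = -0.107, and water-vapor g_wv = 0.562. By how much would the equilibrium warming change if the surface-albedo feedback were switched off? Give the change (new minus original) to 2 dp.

Original: g = 0.3857, ΔT = 0.56/(1−0.3857) = 0.9116 K.
Without surface-albedo: g' = 0.329, ΔT' = 0.56/(1−0.329) = 0.8346 K.
Change = 0.8346 − 0.9116 = -0.08 K.

-0.08 K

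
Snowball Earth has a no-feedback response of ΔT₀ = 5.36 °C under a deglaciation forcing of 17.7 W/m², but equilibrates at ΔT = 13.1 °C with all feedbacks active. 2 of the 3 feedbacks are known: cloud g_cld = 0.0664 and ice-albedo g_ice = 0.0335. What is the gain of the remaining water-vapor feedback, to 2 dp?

0.49

Amplification A = ΔT/ΔT₀ = 13.1/5.36 = 2.444.
Total gain g = 1 − 1/A = 1 − 1/2.444 = 0.5908.
Known gains sum to 0.0664 + 0.0335 = 0.0999.
g_wv = 0.5908 − 0.0999 = 0.49.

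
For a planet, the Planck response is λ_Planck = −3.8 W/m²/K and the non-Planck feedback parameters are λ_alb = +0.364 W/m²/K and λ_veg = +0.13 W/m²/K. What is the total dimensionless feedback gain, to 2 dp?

0.13

Convert to gains: g_alb = 0.364/3.8 = 0.09579; g_veg = 0.13/3.8 = 0.03421.
Total gain g = 0.13.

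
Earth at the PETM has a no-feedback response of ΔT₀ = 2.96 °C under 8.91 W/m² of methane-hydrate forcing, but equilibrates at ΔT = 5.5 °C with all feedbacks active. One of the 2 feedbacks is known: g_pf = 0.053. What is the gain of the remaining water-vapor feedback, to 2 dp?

Amplification A = ΔT/ΔT₀ = 5.5/2.96 = 1.858.
Total gain g = 1 − 1/A = 1 − 1/1.858 = 0.4618.
The known gain is 0.053.
g_wv = 0.4618 − 0.053 = 0.41.

0.41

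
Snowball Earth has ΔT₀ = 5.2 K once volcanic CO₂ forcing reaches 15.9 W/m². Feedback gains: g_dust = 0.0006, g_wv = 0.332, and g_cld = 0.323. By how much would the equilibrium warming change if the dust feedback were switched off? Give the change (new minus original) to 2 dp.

Original: g = 0.6556, ΔT = 5.2/(1−0.6556) = 15.0987 K.
Without dust: g' = 0.655, ΔT' = 5.2/(1−0.655) = 15.0725 K.
Change = 15.0725 − 15.0987 = -0.03 K.

-0.03 K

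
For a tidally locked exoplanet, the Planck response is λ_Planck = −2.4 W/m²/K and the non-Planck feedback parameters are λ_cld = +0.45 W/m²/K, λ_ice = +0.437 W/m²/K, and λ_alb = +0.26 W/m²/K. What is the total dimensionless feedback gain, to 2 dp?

Convert to gains: g_cld = 0.45/2.4 = 0.1875; g_ice = 0.437/2.4 = 0.1821; g_alb = 0.26/2.4 = 0.1083.
Total gain g = 0.4779.

0.48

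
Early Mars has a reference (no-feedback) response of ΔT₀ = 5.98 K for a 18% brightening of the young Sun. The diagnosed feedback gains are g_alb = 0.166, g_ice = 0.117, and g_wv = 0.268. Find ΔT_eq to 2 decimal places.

Total gain g = 0.166 + 0.117 + 0.268 = 0.551.
Amplification A = 1/(1 − 0.551) = 2.227.
ΔT = 5.98 × 2.227 = 13.32 K.

13.32 K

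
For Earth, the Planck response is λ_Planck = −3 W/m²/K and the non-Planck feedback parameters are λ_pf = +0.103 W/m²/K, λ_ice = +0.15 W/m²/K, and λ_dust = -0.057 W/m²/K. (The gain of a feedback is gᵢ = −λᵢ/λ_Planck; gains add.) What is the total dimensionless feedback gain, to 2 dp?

Convert to gains: g_pf = 0.103/3 = 0.03433; g_ice = 0.15/3 = 0.05; g_dust = -0.057/3 = -0.019.
Total gain g = 0.06533.

0.07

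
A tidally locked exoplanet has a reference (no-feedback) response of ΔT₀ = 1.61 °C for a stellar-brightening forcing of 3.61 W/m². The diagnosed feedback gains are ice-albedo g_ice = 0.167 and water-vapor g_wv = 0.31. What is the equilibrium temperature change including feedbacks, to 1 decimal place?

3.1 °C

Total gain g = 0.167 + 0.31 = 0.477.
Amplification A = 1/(1 − 0.477) = 1.912.
ΔT = 1.61 × 1.912 = 3.1 °C.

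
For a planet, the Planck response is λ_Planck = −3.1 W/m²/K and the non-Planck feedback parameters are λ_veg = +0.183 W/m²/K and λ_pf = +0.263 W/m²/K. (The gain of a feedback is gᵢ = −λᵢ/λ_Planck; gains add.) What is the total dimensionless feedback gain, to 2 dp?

Convert to gains: g_veg = 0.183/3.1 = 0.05903; g_pf = 0.263/3.1 = 0.08484.
Total gain g = 0.14387.

0.14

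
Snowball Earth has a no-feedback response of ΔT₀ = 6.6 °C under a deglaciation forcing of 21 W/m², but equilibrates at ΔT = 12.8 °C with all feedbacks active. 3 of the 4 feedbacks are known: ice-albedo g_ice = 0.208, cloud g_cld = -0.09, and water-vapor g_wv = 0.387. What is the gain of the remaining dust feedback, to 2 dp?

Amplification A = ΔT/ΔT₀ = 12.8/6.6 = 1.939.
Total gain g = 1 − 1/A = 1 − 1/1.939 = 0.4843.
Known gains sum to 0.208 − 0.09 + 0.387 = 0.505.
g_dust = 0.4843 − 0.505 = -0.02.

-0.02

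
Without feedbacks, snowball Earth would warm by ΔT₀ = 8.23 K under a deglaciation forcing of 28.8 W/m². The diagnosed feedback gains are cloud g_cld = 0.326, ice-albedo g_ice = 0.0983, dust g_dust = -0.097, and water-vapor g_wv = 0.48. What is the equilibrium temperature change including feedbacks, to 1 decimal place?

42.7 K

Total gain g = 0.326 + 0.0983 − 0.097 + 0.48 = 0.8073.
Amplification A = 1/(1 − 0.8073) = 5.189.
ΔT = 8.23 × 5.189 = 42.7 K.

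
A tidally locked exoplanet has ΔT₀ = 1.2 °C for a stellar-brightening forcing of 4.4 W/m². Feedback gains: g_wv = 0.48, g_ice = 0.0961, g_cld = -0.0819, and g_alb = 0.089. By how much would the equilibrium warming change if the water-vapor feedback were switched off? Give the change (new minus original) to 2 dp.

-1.54 °C

Original: g = 0.5832, ΔT = 1.2/(1−0.5832) = 2.8791 °C.
Without water-vapor: g' = 0.1032, ΔT' = 1.2/(1−0.1032) = 1.3381 °C.
Change = 1.3381 − 2.8791 = -1.54 °C.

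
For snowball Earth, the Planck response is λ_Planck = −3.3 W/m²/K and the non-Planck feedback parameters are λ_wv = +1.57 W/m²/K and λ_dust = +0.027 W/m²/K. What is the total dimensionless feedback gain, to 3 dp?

Convert to gains: g_wv = 1.57/3.3 = 0.4758; g_dust = 0.027/3.3 = 0.008182.
Total gain g = 0.483982.

0.484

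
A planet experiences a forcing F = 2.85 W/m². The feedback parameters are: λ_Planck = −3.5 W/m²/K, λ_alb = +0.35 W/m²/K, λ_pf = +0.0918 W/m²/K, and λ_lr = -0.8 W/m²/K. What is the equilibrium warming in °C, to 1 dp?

Net feedback parameter λ = (−3.5) + (+0.35) + (+0.0918) + (-0.8) = -3.8582 W/m²/K.
ΔT = −F/λ = −2.85/(-3.8582) = 0.7 °C.

0.7 °C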